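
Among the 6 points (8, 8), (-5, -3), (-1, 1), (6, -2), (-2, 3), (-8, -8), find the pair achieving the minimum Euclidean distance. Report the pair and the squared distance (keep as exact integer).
Pair = ((-1, 1), (-2, 3)); squared distance = 5

Compute all C(6, 2) = 15 pairwise squared distances (x_i − x_j)² + (y_i − y_j)². The minimum is 5, attained by the pair ((-1, 1), (-2, 3)).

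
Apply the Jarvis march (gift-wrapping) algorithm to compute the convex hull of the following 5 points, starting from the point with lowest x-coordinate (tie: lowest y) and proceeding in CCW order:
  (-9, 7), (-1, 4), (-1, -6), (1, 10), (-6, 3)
Hull (CCW) = [(-9, 7), (-1, -6), (1, 10)]

Jarvis march: at each step, from the current hull vertex p, select the next vertex q as the point such that every other point lies strictly to the left of (or on) the directed line p → q. (Equivalently: for every other point r, the cross product (q − p) × (r − p) ≥ 0.)
Starting point (lowest x, tie lowest y): (-9, 7). Wrap until returning to start. Resulting hull: (-9, 7), (-1, -6), (1, 10).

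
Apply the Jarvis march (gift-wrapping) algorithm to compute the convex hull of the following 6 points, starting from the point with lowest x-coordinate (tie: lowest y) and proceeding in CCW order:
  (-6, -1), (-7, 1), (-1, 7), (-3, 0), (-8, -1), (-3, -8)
Hull (CCW) = [(-8, -1), (-3, -8), (-1, 7), (-7, 1)]

Jarvis march: at each step, from the current hull vertex p, select the next vertex q as the point such that every other point lies strictly to the left of (or on) the directed line p → q. (Equivalently: for every other point r, the cross product (q − p) × (r − p) ≥ 0.)
Starting point (lowest x, tie lowest y): (-8, -1). Wrap until returning to start. Resulting hull: (-8, -1), (-3, -8), (-1, 7), (-7, 1).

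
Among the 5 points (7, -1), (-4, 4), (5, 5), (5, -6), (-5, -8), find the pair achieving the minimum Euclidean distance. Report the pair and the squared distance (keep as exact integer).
Pair = ((7, -1), (5, -6)); squared distance = 29

Compute all C(5, 2) = 10 pairwise squared distances (x_i − x_j)² + (y_i − y_j)². The minimum is 29, attained by the pair ((7, -1), (5, -6)).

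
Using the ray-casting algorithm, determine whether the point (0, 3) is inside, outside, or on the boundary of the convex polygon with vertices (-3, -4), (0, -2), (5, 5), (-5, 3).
The point (0, 3) lies strictly inside the polygon

Cast a horizontal ray to the right from the query point and count how many polygon edges it crosses (each edge strictly once or zero times, handled with the usual half-open convention). 
Parity of crossings → odd ⇒ inside.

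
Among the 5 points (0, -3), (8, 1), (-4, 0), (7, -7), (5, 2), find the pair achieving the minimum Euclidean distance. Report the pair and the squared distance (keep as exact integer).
Pair = ((8, 1), (5, 2)); squared distance = 10

Compute all C(5, 2) = 10 pairwise squared distances (x_i − x_j)² + (y_i − y_j)². The minimum is 10, attained by the pair ((8, 1), (5, 2)).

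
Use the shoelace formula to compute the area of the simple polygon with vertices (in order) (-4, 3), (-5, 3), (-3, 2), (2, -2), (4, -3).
Area = 3

Shoelace formula: Area = (1/2) |Σ_i (x_i · y_{i+1} − x_{i+1} · y_i)| (indices mod n). Compute each cross term:
  (-4)(3) − (-5)(3) = 3
  (-5)(2) − (-3)(3) = -1
  (-3)(-2) − (2)(2) = 2
  (2)(-3) − (4)(-2) = 2
  (4)(3) − (-4)(-3) = 0
Sum = 6, so (signed) Area = 6/2 = 3, |Area| = 3.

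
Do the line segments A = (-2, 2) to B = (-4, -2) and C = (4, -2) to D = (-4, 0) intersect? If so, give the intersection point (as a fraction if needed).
Yes; intersection at (-28/9, -2/9) (t = 5/9 on AB, s = 8/9 on CD)

Parametrize AB as A + t(B − A) = (-2 + -2 t, 2 + -4 t) and CD as C + s(D − C) = (4 + -8 s, -2 + 2 s). Solve the linear system for (t, s). Determinant = 36 ≠ 0, so a unique intersection of the containing lines exists. Solution: t = 5/9, s = 8/9 — both in [0, 1], so the segments cross. Intersection point: (-28/9, -2/9).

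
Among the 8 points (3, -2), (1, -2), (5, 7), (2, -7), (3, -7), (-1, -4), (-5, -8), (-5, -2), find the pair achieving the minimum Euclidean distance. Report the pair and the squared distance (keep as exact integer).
Pair = ((2, -7), (3, -7)); squared distance = 1

Compute all C(8, 2) = 28 pairwise squared distances (x_i − x_j)² + (y_i − y_j)². The minimum is 1, attained by the pair ((2, -7), (3, -7)).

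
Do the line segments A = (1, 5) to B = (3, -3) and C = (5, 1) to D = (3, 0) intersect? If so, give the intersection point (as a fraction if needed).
No (intersection of containing lines falls outside at least one segment)

Parametrize and solve: t = 2/3, s = 4/3. At least one of these is outside [0, 1], so the segments do not intersect.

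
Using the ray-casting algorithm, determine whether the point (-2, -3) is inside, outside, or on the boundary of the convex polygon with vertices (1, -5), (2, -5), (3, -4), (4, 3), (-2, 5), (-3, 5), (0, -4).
The point (-2, -3) lies strictly outside the polygon

Cast a horizontal ray to the right from the query point and count how many polygon edges it crosses (each edge strictly once or zero times, handled with the usual half-open convention). 
Parity of crossings → even ⇒ outside.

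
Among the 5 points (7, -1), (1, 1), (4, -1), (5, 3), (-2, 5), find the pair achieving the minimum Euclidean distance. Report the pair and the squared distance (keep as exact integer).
Pair = ((7, -1), (4, -1)); squared distance = 9

Compute all C(5, 2) = 10 pairwise squared distances (x_i − x_j)² + (y_i − y_j)². The minimum is 9, attained by the pair ((7, -1), (4, -1)).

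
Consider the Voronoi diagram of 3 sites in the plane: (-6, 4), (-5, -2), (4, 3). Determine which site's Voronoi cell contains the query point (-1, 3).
Nearest site = (4, 3)

The Voronoi cell of site s contains exactly those query points closer to s than to any other site. Compute squared distances from q = (-1, 3) to each site:
  (4 − -1)² + (3 − 3)² = 25
  (-6 − -1)² + (4 − 3)² = 26
  (-5 − -1)² + (-2 − 3)² = 41
Minimum is attained by (4, 3), so q lies in its Voronoi cell.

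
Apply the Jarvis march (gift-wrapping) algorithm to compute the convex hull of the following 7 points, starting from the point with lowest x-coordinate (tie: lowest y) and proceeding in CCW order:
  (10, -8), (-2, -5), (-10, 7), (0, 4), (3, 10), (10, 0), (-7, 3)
Hull (CCW) = [(-10, 7), (-2, -5), (10, -8), (10, 0), (3, 10)]

Jarvis march: at each step, from the current hull vertex p, select the next vertex q as the point such that every other point lies strictly to the left of (or on) the directed line p → q. (Equivalently: for every other point r, the cross product (q − p) × (r − p) ≥ 0.)
Starting point (lowest x, tie lowest y): (-10, 7). Wrap until returning to start. Resulting hull: (-10, 7), (-2, -5), (10, -8), (10, 0), (3, 10).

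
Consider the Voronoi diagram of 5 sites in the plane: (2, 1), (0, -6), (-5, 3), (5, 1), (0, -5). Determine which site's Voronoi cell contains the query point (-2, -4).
Nearest site = (0, -5)

The Voronoi cell of site s contains exactly those query points closer to s than to any other site. Compute squared distances from q = (-2, -4) to each site:
  (0 − -2)² + (-5 − -4)² = 5
  (0 − -2)² + (-6 − -4)² = 8
  (2 − -2)² + (1 − -4)² = 41
  (-5 − -2)² + (3 − -4)² = 58
  (5 − -2)² + (1 − -4)² = 74
Minimum is attained by (0, -5), so q lies in its Voronoi cell.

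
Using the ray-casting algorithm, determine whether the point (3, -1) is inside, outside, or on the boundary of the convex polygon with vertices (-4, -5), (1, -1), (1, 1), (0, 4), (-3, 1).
The point (3, -1) lies strictly outside the polygon

Cast a horizontal ray to the right from the query point and count how many polygon edges it crosses (each edge strictly once or zero times, handled with the usual half-open convention). 
Parity of crossings → even ⇒ outside.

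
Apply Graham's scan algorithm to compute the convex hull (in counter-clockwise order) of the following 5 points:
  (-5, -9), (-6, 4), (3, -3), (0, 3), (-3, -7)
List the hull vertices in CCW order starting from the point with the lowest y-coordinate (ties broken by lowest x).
Hull (CCW) = [(-5, -9), (3, -3), (0, 3), (-6, 4)]

Graham scan procedure:
  1. Find the pivot p₀ = point with lowest y (tie → lowest x): (-5, -9).
  2. Sort the remaining points by polar angle around p₀.
  3. Walk through sorted points, maintaining a stack; pop the top while the last three entries make a non-left turn (cross product ≤ 0).
  4. Final stack is the convex hull in CCW order: (-5, -9), (3, -3), (0, 3), (-6, 4).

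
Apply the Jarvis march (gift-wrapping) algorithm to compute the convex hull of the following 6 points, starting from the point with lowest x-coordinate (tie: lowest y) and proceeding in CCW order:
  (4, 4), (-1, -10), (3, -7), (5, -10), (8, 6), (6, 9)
Hull (CCW) = [(-1, -10), (5, -10), (8, 6), (6, 9), (4, 4)]

Jarvis march: at each step, from the current hull vertex p, select the next vertex q as the point such that every other point lies strictly to the left of (or on) the directed line p → q. (Equivalently: for every other point r, the cross product (q − p) × (r − p) ≥ 0.)
Starting point (lowest x, tie lowest y): (-1, -10). Wrap until returning to start. Resulting hull: (-1, -10), (5, -10), (8, 6), (6, 9), (4, 4).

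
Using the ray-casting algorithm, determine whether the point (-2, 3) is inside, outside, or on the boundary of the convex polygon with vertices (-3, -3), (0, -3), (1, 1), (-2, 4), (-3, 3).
The point (-2, 3) lies strictly inside the polygon

Cast a horizontal ray to the right from the query point and count how many polygon edges it crosses (each edge strictly once or zero times, handled with the usual half-open convention). 
Parity of crossings → odd ⇒ inside.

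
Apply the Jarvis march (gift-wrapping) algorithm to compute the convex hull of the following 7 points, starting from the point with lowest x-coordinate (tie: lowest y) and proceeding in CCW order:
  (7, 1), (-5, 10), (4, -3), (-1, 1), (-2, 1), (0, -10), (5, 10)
Hull (CCW) = [(-5, 10), (0, -10), (7, 1), (5, 10)]

Jarvis march: at each step, from the current hull vertex p, select the next vertex q as the point such that every other point lies strictly to the left of (or on) the directed line p → q. (Equivalently: for every other point r, the cross product (q − p) × (r − p) ≥ 0.)
Starting point (lowest x, tie lowest y): (-5, 10). Wrap until returning to start. Resulting hull: (-5, 10), (0, -10), (7, 1), (5, 10).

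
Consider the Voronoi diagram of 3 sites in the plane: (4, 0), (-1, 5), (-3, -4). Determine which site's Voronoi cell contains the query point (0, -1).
Nearest site = (4, 0)

The Voronoi cell of site s contains exactly those query points closer to s than to any other site. Compute squared distances from q = (0, -1) to each site:
  (4 − 0)² + (0 − -1)² = 17
  (-3 − 0)² + (-4 − -1)² = 18
  (-1 − 0)² + (5 − -1)² = 37
Minimum is attained by (4, 0), so q lies in its Voronoi cell.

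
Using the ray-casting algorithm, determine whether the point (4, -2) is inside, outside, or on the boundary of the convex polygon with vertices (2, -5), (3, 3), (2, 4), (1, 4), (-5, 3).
The point (4, -2) lies strictly outside the polygon

Cast a horizontal ray to the right from the query point and count how many polygon edges it crosses (each edge strictly once or zero times, handled with the usual half-open convention). 
Parity of crossings → even ⇒ outside.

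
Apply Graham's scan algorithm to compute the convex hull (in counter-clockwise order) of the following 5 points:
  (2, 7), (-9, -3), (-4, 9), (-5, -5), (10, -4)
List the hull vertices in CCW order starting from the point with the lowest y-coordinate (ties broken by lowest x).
Hull (CCW) = [(-5, -5), (10, -4), (2, 7), (-4, 9), (-9, -3)]

Graham scan procedure:
  1. Find the pivot p₀ = point with lowest y (tie → lowest x): (-5, -5).
  2. Sort the remaining points by polar angle around p₀.
  3. Walk through sorted points, maintaining a stack; pop the top while the last three entries make a non-left turn (cross product ≤ 0).
  4. Final stack is the convex hull in CCW order: (-5, -5), (10, -4), (2, 7), (-4, 9), (-9, -3).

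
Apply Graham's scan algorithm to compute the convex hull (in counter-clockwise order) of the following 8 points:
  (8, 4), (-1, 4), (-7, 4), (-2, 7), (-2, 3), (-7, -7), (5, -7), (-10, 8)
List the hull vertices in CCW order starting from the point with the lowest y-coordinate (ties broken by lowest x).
Hull (CCW) = [(-7, -7), (5, -7), (8, 4), (-2, 7), (-10, 8)]

Graham scan procedure:
  1. Find the pivot p₀ = point with lowest y (tie → lowest x): (-7, -7).
  2. Sort the remaining points by polar angle around p₀.
  3. Walk through sorted points, maintaining a stack; pop the top while the last three entries make a non-left turn (cross product ≤ 0).
  4. Final stack is the convex hull in CCW order: (-7, -7), (5, -7), (8, 4), (-2, 7), (-10, 8).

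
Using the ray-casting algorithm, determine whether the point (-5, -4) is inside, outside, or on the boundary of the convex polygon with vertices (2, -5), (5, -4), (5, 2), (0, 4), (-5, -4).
The point (-5, -4) lies on the polygon boundary

Boundary check: the query satisfies the collinearity and bounding-box conditions for some polygon edge, so it lies exactly on the boundary.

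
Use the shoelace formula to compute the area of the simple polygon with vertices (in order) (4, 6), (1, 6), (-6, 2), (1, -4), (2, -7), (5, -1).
Area = 73

Shoelace formula: Area = (1/2) |Σ_i (x_i · y_{i+1} − x_{i+1} · y_i)| (indices mod n). Compute each cross term:
  (4)(6) − (1)(6) = 18
  (1)(2) − (-6)(6) = 38
  (-6)(-4) − (1)(2) = 22
  (1)(-7) − (2)(-4) = 1
  (2)(-1) − (5)(-7) = 33
  (5)(6) − (4)(-1) = 34
Sum = 146, so (signed) Area = 146/2 = 73, |Area| = 73.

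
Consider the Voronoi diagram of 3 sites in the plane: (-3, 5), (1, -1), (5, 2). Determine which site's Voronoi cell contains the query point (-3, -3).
Nearest site = (1, -1)

The Voronoi cell of site s contains exactly those query points closer to s than to any other site. Compute squared distances from q = (-3, -3) to each site:
  (1 − -3)² + (-1 − -3)² = 20
  (-3 − -3)² + (5 − -3)² = 64
  (5 − -3)² + (2 − -3)² = 89
Minimum is attained by (1, -1), so q lies in its Voronoi cell.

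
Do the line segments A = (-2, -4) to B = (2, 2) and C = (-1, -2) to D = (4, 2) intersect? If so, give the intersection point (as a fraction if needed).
Yes; intersection at (-2/7, -10/7) (t = 3/7 on AB, s = 1/7 on CD)

Parametrize AB as A + t(B − A) = (-2 + 4 t, -4 + 6 t) and CD as C + s(D − C) = (-1 + 5 s, -2 + 4 s). Solve the linear system for (t, s). Determinant = 14 ≠ 0, so a unique intersection of the containing lines exists. Solution: t = 3/7, s = 1/7 — both in [0, 1], so the segments cross. Intersection point: (-2/7, -10/7).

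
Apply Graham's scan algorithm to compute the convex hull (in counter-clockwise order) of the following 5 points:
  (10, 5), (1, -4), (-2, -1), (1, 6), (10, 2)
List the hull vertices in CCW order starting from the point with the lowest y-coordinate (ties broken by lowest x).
Hull (CCW) = [(1, -4), (10, 2), (10, 5), (1, 6), (-2, -1)]

Graham scan procedure:
  1. Find the pivot p₀ = point with lowest y (tie → lowest x): (1, -4).
  2. Sort the remaining points by polar angle around p₀.
  3. Walk through sorted points, maintaining a stack; pop the top while the last three entries make a non-left turn (cross product ≤ 0).
  4. Final stack is the convex hull in CCW order: (1, -4), (10, 2), (10, 5), (1, 6), (-2, -1).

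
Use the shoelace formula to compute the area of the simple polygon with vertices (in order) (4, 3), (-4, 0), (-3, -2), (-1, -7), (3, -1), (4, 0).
Area = 77/2

Shoelace formula: Area = (1/2) |Σ_i (x_i · y_{i+1} − x_{i+1} · y_i)| (indices mod n). Compute each cross term:
  (4)(0) − (-4)(3) = 12
  (-4)(-2) − (-3)(0) = 8
  (-3)(-7) − (-1)(-2) = 19
  (-1)(-1) − (3)(-7) = 22
  (3)(0) − (4)(-1) = 4
  (4)(3) − (4)(0) = 12
Sum = 77, so (signed) Area = 77/2 = 77/2, |Area| = 77/2.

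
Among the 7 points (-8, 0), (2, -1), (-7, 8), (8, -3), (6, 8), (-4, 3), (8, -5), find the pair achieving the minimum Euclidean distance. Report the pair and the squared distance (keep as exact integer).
Pair = ((8, -3), (8, -5)); squared distance = 4

Compute all C(7, 2) = 21 pairwise squared distances (x_i − x_j)² + (y_i − y_j)². The minimum is 4, attained by the pair ((8, -3), (8, -5)).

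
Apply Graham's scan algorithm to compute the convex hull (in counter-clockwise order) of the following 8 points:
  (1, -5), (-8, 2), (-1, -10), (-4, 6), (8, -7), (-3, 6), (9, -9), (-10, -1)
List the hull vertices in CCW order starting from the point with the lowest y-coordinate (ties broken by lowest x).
Hull (CCW) = [(-1, -10), (9, -9), (8, -7), (-3, 6), (-4, 6), (-8, 2), (-10, -1)]

Graham scan procedure:
  1. Find the pivot p₀ = point with lowest y (tie → lowest x): (-1, -10).
  2. Sort the remaining points by polar angle around p₀.
  3. Walk through sorted points, maintaining a stack; pop the top while the last three entries make a non-left turn (cross product ≤ 0).
  4. Final stack is the convex hull in CCW order: (-1, -10), (9, -9), (8, -7), (-3, 6), (-4, 6), (-8, 2), (-10, -1).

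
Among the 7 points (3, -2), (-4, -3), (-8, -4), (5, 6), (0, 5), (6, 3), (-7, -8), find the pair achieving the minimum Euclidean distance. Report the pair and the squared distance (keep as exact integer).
Pair = ((5, 6), (6, 3)); squared distance = 10

Compute all C(7, 2) = 21 pairwise squared distances (x_i − x_j)² + (y_i − y_j)². The minimum is 10, attained by the pair ((5, 6), (6, 3)).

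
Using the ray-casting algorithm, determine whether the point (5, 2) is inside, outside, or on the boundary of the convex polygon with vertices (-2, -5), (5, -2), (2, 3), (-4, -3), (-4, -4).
The point (5, 2) lies strictly outside the polygon

Cast a horizontal ray to the right from the query point and count how many polygon edges it crosses (each edge strictly once or zero times, handled with the usual half-open convention). 
Parity of crossings → even ⇒ outside.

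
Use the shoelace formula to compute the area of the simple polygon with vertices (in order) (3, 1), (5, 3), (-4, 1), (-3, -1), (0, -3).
Area = 23

Shoelace formula: Area = (1/2) |Σ_i (x_i · y_{i+1} − x_{i+1} · y_i)| (indices mod n). Compute each cross term:
  (3)(3) − (5)(1) = 4
  (5)(1) − (-4)(3) = 17
  (-4)(-1) − (-3)(1) = 7
  (-3)(-3) − (0)(-1) = 9
  (0)(1) − (3)(-3) = 9
Sum = 46, so (signed) Area = 46/2 = 23, |Area| = 23.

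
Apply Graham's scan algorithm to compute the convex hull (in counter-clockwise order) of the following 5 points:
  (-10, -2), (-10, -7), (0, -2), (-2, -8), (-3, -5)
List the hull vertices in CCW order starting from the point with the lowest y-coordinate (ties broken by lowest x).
Hull (CCW) = [(-2, -8), (0, -2), (-10, -2), (-10, -7)]

Graham scan procedure:
  1. Find the pivot p₀ = point with lowest y (tie → lowest x): (-2, -8).
  2. Sort the remaining points by polar angle around p₀.
  3. Walk through sorted points, maintaining a stack; pop the top while the last three entries make a non-left turn (cross product ≤ 0).
  4. Final stack is the convex hull in CCW order: (-2, -8), (0, -2), (-10, -2), (-10, -7).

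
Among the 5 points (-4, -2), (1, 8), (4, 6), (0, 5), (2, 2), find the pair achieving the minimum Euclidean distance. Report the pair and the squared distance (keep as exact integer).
Pair = ((1, 8), (0, 5)); squared distance = 10

Compute all C(5, 2) = 10 pairwise squared distances (x_i − x_j)² + (y_i − y_j)². The minimum is 10, attained by the pair ((1, 8), (0, 5)).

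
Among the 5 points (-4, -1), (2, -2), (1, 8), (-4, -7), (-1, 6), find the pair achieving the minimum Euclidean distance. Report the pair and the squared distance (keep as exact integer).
Pair = ((1, 8), (-1, 6)); squared distance = 8

Compute all C(5, 2) = 10 pairwise squared distances (x_i − x_j)² + (y_i − y_j)². The minimum is 8, attained by the pair ((1, 8), (-1, 6)).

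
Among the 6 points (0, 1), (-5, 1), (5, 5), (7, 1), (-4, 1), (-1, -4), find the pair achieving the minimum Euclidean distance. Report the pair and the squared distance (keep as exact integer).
Pair = ((-5, 1), (-4, 1)); squared distance = 1

Compute all C(6, 2) = 15 pairwise squared distances (x_i − x_j)² + (y_i − y_j)². The minimum is 1, attained by the pair ((-5, 1), (-4, 1)).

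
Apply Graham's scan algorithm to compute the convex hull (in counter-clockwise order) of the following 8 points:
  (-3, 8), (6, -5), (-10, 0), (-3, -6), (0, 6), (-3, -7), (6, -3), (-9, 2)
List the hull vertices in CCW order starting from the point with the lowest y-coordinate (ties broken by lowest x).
Hull (CCW) = [(-3, -7), (6, -5), (6, -3), (0, 6), (-3, 8), (-9, 2), (-10, 0)]

Graham scan procedure:
  1. Find the pivot p₀ = point with lowest y (tie → lowest x): (-3, -7).
  2. Sort the remaining points by polar angle around p₀.
  3. Walk through sorted points, maintaining a stack; pop the top while the last three entries make a non-left turn (cross product ≤ 0).
  4. Final stack is the convex hull in CCW order: (-3, -7), (6, -5), (6, -3), (0, 6), (-3, 8), (-9, 2), (-10, 0).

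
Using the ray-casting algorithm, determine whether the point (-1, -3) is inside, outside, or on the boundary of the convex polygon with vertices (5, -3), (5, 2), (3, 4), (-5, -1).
The point (-1, -3) lies strictly outside the polygon

Cast a horizontal ray to the right from the query point and count how many polygon edges it crosses (each edge strictly once or zero times, handled with the usual half-open convention). 
Parity of crossings → even ⇒ outside.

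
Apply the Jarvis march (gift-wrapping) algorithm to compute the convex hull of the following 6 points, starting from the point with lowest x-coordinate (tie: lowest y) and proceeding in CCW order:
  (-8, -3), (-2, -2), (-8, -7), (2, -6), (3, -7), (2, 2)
Hull (CCW) = [(-8, -7), (3, -7), (2, 2), (-8, -3)]

Jarvis march: at each step, from the current hull vertex p, select the next vertex q as the point such that every other point lies strictly to the left of (or on) the directed line p → q. (Equivalently: for every other point r, the cross product (q − p) × (r − p) ≥ 0.)
Starting point (lowest x, tie lowest y): (-8, -7). Wrap until returning to start. Resulting hull: (-8, -7), (3, -7), (2, 2), (-8, -3).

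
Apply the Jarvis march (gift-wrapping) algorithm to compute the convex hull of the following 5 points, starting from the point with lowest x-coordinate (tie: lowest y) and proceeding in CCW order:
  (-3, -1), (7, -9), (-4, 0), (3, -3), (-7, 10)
Hull (CCW) = [(-7, 10), (-4, 0), (-3, -1), (7, -9), (3, -3)]

Jarvis march: at each step, from the current hull vertex p, select the next vertex q as the point such that every other point lies strictly to the left of (or on) the directed line p → q. (Equivalently: for every other point r, the cross product (q − p) × (r − p) ≥ 0.)
Starting point (lowest x, tie lowest y): (-7, 10). Wrap until returning to start. Resulting hull: (-7, 10), (-4, 0), (-3, -1), (7, -9), (3, -3).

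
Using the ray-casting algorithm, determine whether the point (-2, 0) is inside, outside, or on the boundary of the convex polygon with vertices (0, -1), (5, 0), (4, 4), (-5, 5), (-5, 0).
The point (-2, 0) lies strictly inside the polygon

Cast a horizontal ray to the right from the query point and count how many polygon edges it crosses (each edge strictly once or zero times, handled with the usual half-open convention). 
Parity of crossings → odd ⇒ inside.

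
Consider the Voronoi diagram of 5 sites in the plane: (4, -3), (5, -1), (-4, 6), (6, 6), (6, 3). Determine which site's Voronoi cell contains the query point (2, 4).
Nearest site = (6, 3)

The Voronoi cell of site s contains exactly those query points closer to s than to any other site. Compute squared distances from q = (2, 4) to each site:
  (6 − 2)² + (3 − 4)² = 17
  (6 − 2)² + (6 − 4)² = 20
  (5 − 2)² + (-1 − 4)² = 34
  (-4 − 2)² + (6 − 4)² = 40
  (4 − 2)² + (-3 − 4)² = 53
Minimum is attained by (6, 3), so q lies in its Voronoi cell.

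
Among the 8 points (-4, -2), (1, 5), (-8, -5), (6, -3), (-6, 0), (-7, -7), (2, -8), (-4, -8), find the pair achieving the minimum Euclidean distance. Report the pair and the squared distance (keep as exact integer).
Pair = ((-8, -5), (-7, -7)); squared distance = 5

Compute all C(8, 2) = 28 pairwise squared distances (x_i − x_j)² + (y_i − y_j)². The minimum is 5, attained by the pair ((-8, -5), (-7, -7)).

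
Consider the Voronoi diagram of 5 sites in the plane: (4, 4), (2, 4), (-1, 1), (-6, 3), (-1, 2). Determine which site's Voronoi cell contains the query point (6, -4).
Nearest site = (4, 4)

The Voronoi cell of site s contains exactly those query points closer to s than to any other site. Compute squared distances from q = (6, -4) to each site:
  (4 − 6)² + (4 − -4)² = 68
  (-1 − 6)² + (1 − -4)² = 74
  (2 − 6)² + (4 − -4)² = 80
  (-1 − 6)² + (2 − -4)² = 85
  (-6 − 6)² + (3 − -4)² = 193
Minimum is attained by (4, 4), so q lies in its Voronoi cell.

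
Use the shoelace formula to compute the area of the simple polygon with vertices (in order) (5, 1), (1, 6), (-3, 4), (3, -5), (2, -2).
Area = 35

Shoelace formula: Area = (1/2) |Σ_i (x_i · y_{i+1} − x_{i+1} · y_i)| (indices mod n). Compute each cross term:
  (5)(6) − (1)(1) = 29
  (1)(4) − (-3)(6) = 22
  (-3)(-5) − (3)(4) = 3
  (3)(-2) − (2)(-5) = 4
  (2)(1) − (5)(-2) = 12
Sum = 70, so (signed) Area = 70/2 = 35, |Area| = 35.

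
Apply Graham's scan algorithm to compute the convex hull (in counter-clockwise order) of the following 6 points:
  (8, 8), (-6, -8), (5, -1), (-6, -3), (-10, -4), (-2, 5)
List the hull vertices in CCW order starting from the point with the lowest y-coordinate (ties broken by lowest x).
Hull (CCW) = [(-6, -8), (5, -1), (8, 8), (-2, 5), (-10, -4)]

Graham scan procedure:
  1. Find the pivot p₀ = point with lowest y (tie → lowest x): (-6, -8).
  2. Sort the remaining points by polar angle around p₀.
  3. Walk through sorted points, maintaining a stack; pop the top while the last three entries make a non-left turn (cross product ≤ 0).
  4. Final stack is the convex hull in CCW order: (-6, -8), (5, -1), (8, 8), (-2, 5), (-10, -4).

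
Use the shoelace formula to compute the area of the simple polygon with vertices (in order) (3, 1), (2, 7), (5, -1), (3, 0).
Area = 6

Shoelace formula: Area = (1/2) |Σ_i (x_i · y_{i+1} − x_{i+1} · y_i)| (indices mod n). Compute each cross term:
  (3)(7) − (2)(1) = 19
  (2)(-1) − (5)(7) = -37
  (5)(0) − (3)(-1) = 3
  (3)(1) − (3)(0) = 3
Sum = -12, so (signed) Area = -12/2 = -6, |Area| = 6.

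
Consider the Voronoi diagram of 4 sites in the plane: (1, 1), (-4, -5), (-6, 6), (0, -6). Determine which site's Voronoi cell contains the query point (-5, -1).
Nearest site = (-4, -5)

The Voronoi cell of site s contains exactly those query points closer to s than to any other site. Compute squared distances from q = (-5, -1) to each site:
  (-4 − -5)² + (-5 − -1)² = 17
  (1 − -5)² + (1 − -1)² = 40
  (-6 − -5)² + (6 − -1)² = 50
  (0 − -5)² + (-6 − -1)² = 50
Minimum is attained by (-4, -5), so q lies in its Voronoi cell.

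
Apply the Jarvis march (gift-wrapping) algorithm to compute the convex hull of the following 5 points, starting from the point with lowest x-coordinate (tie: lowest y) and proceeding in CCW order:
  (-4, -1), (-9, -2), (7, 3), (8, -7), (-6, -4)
Hull (CCW) = [(-9, -2), (-6, -4), (8, -7), (7, 3)]

Jarvis march: at each step, from the current hull vertex p, select the next vertex q as the point such that every other point lies strictly to the left of (or on) the directed line p → q. (Equivalently: for every other point r, the cross product (q − p) × (r − p) ≥ 0.)
Starting point (lowest x, tie lowest y): (-9, -2). Wrap until returning to start. Resulting hull: (-9, -2), (-6, -4), (8, -7), (7, 3).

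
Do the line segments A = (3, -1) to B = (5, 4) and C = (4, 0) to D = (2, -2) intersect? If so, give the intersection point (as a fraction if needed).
Yes; intersection at (3, -1) (t = 0 on AB, s = 1/2 on CD)

Parametrize AB as A + t(B − A) = (3 + 2 t, -1 + 5 t) and CD as C + s(D − C) = (4 + -2 s, 0 + -2 s). Solve the linear system for (t, s). Determinant = -6 ≠ 0, so a unique intersection of the containing lines exists. Solution: t = 0, s = 1/2 — both in [0, 1], so the segments cross. Intersection point: (3, -1).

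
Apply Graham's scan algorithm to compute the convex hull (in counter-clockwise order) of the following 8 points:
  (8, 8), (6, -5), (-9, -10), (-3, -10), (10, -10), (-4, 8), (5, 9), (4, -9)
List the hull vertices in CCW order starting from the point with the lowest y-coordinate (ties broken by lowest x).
Hull (CCW) = [(-9, -10), (10, -10), (8, 8), (5, 9), (-4, 8)]

Graham scan procedure:
  1. Find the pivot p₀ = point with lowest y (tie → lowest x): (-9, -10).
  2. Sort the remaining points by polar angle around p₀.
  3. Walk through sorted points, maintaining a stack; pop the top while the last three entries make a non-left turn (cross product ≤ 0).
  4. Final stack is the convex hull in CCW order: (-9, -10), (10, -10), (8, 8), (5, 9), (-4, 8).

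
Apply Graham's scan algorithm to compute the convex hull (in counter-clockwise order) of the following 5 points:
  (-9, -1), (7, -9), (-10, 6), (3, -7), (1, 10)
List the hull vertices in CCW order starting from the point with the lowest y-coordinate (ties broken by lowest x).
Hull (CCW) = [(7, -9), (1, 10), (-10, 6), (-9, -1)]

Graham scan procedure:
  1. Find the pivot p₀ = point with lowest y (tie → lowest x): (7, -9).
  2. Sort the remaining points by polar angle around p₀.
  3. Walk through sorted points, maintaining a stack; pop the top while the last three entries make a non-left turn (cross product ≤ 0).
  4. Final stack is the convex hull in CCW order: (7, -9), (1, 10), (-10, 6), (-9, -1).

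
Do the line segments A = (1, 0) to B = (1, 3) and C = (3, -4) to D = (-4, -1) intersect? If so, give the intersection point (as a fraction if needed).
No (intersection of containing lines falls outside at least one segment)

Parametrize and solve: t = -22/21, s = 2/7. At least one of these is outside [0, 1], so the segments do not intersect.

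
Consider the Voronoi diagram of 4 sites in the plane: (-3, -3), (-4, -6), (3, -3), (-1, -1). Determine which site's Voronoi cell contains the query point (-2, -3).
Nearest site = (-3, -3)

The Voronoi cell of site s contains exactly those query points closer to s than to any other site. Compute squared distances from q = (-2, -3) to each site:
  (-3 − -2)² + (-3 − -3)² = 1
  (-1 − -2)² + (-1 − -3)² = 5
  (-4 − -2)² + (-6 − -3)² = 13
  (3 − -2)² + (-3 − -3)² = 25
Minimum is attained by (-3, -3), so q lies in its Voronoi cell.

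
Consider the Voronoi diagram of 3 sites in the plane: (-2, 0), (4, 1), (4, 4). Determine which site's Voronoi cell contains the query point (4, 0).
Nearest site = (4, 1)

The Voronoi cell of site s contains exactly those query points closer to s than to any other site. Compute squared distances from q = (4, 0) to each site:
  (4 − 4)² + (1 − 0)² = 1
  (4 − 4)² + (4 − 0)² = 16
  (-2 − 4)² + (0 − 0)² = 36
Minimum is attained by (4, 1), so q lies in its Voronoi cell.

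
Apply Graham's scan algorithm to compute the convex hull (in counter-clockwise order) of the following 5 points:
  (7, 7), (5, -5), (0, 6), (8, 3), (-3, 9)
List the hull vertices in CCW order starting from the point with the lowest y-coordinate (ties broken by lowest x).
Hull (CCW) = [(5, -5), (8, 3), (7, 7), (-3, 9)]

Graham scan procedure:
  1. Find the pivot p₀ = point with lowest y (tie → lowest x): (5, -5).
  2. Sort the remaining points by polar angle around p₀.
  3. Walk through sorted points, maintaining a stack; pop the top while the last three entries make a non-left turn (cross product ≤ 0).
  4. Final stack is the convex hull in CCW order: (5, -5), (8, 3), (7, 7), (-3, 9).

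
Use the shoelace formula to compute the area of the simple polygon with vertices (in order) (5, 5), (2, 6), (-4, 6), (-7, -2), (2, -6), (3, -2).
Area = 191/2

Shoelace formula: Area = (1/2) |Σ_i (x_i · y_{i+1} − x_{i+1} · y_i)| (indices mod n). Compute each cross term:
  (5)(6) − (2)(5) = 20
  (2)(6) − (-4)(6) = 36
  (-4)(-2) − (-7)(6) = 50
  (-7)(-6) − (2)(-2) = 46
  (2)(-2) − (3)(-6) = 14
  (3)(5) − (5)(-2) = 25
Sum = 191, so (signed) Area = 191/2 = 191/2, |Area| = 191/2.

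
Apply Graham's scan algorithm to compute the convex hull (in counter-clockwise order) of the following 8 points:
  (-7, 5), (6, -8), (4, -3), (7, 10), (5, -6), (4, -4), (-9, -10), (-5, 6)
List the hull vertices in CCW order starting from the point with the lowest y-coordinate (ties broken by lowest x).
Hull (CCW) = [(-9, -10), (6, -8), (7, 10), (-5, 6), (-7, 5)]

Graham scan procedure:
  1. Find the pivot p₀ = point with lowest y (tie → lowest x): (-9, -10).
  2. Sort the remaining points by polar angle around p₀.
  3. Walk through sorted points, maintaining a stack; pop the top while the last three entries make a non-left turn (cross product ≤ 0).
  4. Final stack is the convex hull in CCW order: (-9, -10), (6, -8), (7, 10), (-5, 6), (-7, 5).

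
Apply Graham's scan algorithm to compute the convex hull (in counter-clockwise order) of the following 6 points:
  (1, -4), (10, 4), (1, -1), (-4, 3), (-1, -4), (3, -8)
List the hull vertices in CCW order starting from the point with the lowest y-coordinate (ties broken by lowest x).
Hull (CCW) = [(3, -8), (10, 4), (-4, 3), (-1, -4)]

Graham scan procedure:
  1. Find the pivot p₀ = point with lowest y (tie → lowest x): (3, -8).
  2. Sort the remaining points by polar angle around p₀.
  3. Walk through sorted points, maintaining a stack; pop the top while the last three entries make a non-left turn (cross product ≤ 0).
  4. Final stack is the convex hull in CCW order: (3, -8), (10, 4), (-4, 3), (-1, -4).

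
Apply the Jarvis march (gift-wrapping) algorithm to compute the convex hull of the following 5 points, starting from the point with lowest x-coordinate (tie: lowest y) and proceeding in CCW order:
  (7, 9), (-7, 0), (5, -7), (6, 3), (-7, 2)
Hull (CCW) = [(-7, 0), (5, -7), (7, 9), (-7, 2)]

Jarvis march: at each step, from the current hull vertex p, select the next vertex q as the point such that every other point lies strictly to the left of (or on) the directed line p → q. (Equivalently: for every other point r, the cross product (q − p) × (r − p) ≥ 0.)
Starting point (lowest x, tie lowest y): (-7, 0). Wrap until returning to start. Resulting hull: (-7, 0), (5, -7), (7, 9), (-7, 2).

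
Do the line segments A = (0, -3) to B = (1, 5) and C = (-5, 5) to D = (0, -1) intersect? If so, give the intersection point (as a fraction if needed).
No (intersection of containing lines falls outside at least one segment)

Parametrize and solve: t = 5/23, s = 24/23. At least one of these is outside [0, 1], so the segments do not intersect.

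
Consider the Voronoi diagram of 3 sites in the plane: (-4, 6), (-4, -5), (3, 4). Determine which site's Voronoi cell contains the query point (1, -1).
Nearest site = (3, 4)

The Voronoi cell of site s contains exactly those query points closer to s than to any other site. Compute squared distances from q = (1, -1) to each site:
  (3 − 1)² + (4 − -1)² = 29
  (-4 − 1)² + (-5 − -1)² = 41
  (-4 − 1)² + (6 − -1)² = 74
Minimum is attained by (3, 4), so q lies in its Voronoi cell.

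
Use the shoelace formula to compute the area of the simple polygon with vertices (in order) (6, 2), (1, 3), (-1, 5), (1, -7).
Area = 35

Shoelace formula: Area = (1/2) |Σ_i (x_i · y_{i+1} − x_{i+1} · y_i)| (indices mod n). Compute each cross term:
  (6)(3) − (1)(2) = 16
  (1)(5) − (-1)(3) = 8
  (-1)(-7) − (1)(5) = 2
  (1)(2) − (6)(-7) = 44
Sum = 70, so (signed) Area = 70/2 = 35, |Area| = 35.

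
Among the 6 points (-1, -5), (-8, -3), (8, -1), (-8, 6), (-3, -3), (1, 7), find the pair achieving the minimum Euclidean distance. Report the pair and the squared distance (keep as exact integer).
Pair = ((-1, -5), (-3, -3)); squared distance = 8

Compute all C(6, 2) = 15 pairwise squared distances (x_i − x_j)² + (y_i − y_j)². The minimum is 8, attained by the pair ((-1, -5), (-3, -3)).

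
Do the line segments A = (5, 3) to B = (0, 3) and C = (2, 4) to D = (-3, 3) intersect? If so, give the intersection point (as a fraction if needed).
No (intersection of containing lines falls outside at least one segment)

Parametrize and solve: t = 8/5, s = 1. At least one of these is outside [0, 1], so the segments do not intersect.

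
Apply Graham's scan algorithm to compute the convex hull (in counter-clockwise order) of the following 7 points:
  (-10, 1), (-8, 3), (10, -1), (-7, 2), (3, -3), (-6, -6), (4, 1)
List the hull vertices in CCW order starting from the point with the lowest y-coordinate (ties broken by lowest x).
Hull (CCW) = [(-6, -6), (10, -1), (4, 1), (-8, 3), (-10, 1)]

Graham scan procedure:
  1. Find the pivot p₀ = point with lowest y (tie → lowest x): (-6, -6).
  2. Sort the remaining points by polar angle around p₀.
  3. Walk through sorted points, maintaining a stack; pop the top while the last three entries make a non-left turn (cross product ≤ 0).
  4. Final stack is the convex hull in CCW order: (-6, -6), (10, -1), (4, 1), (-8, 3), (-10, 1).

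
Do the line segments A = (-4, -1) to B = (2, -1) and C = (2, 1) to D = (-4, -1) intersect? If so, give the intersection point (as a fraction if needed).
Yes; intersection at (-4, -1) (t = 0 on AB, s = 1 on CD)

Parametrize AB as A + t(B − A) = (-4 + 6 t, -1 + 0 t) and CD as C + s(D − C) = (2 + -6 s, 1 + -2 s). Solve the linear system for (t, s). Determinant = 12 ≠ 0, so a unique intersection of the containing lines exists. Solution: t = 0, s = 1 — both in [0, 1], so the segments cross. Intersection point: (-4, -1).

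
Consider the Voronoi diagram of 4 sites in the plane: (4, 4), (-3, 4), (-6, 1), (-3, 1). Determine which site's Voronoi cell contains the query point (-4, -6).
Nearest site = (-3, 1)

The Voronoi cell of site s contains exactly those query points closer to s than to any other site. Compute squared distances from q = (-4, -6) to each site:
  (-3 − -4)² + (1 − -6)² = 50
  (-6 − -4)² + (1 − -6)² = 53
  (-3 − -4)² + (4 − -6)² = 101
  (4 − -4)² + (4 − -6)² = 164
Minimum is attained by (-3, 1), so q lies in its Voronoi cell.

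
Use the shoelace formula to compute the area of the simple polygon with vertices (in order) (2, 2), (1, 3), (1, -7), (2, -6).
Area = 9

Shoelace formula: Area = (1/2) |Σ_i (x_i · y_{i+1} − x_{i+1} · y_i)| (indices mod n). Compute each cross term:
  (2)(3) − (1)(2) = 4
  (1)(-7) − (1)(3) = -10
  (1)(-6) − (2)(-7) = 8
  (2)(2) − (2)(-6) = 16
Sum = 18, so (signed) Area = 18/2 = 9, |Area| = 9.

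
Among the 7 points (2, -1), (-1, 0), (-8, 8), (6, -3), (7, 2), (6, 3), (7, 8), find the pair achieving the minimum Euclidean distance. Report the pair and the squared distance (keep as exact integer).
Pair = ((7, 2), (6, 3)); squared distance = 2

Compute all C(7, 2) = 21 pairwise squared distances (x_i − x_j)² + (y_i − y_j)². The minimum is 2, attained by the pair ((7, 2), (6, 3)).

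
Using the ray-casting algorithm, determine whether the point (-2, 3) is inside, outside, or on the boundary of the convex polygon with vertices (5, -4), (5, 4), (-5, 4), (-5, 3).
The point (-2, 3) lies strictly inside the polygon

Cast a horizontal ray to the right from the query point and count how many polygon edges it crosses (each edge strictly once or zero times, handled with the usual half-open convention). 
Parity of crossings → odd ⇒ inside.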